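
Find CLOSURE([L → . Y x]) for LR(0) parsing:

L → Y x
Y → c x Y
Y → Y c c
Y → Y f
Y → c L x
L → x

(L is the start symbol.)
{ [L → . Y x], [Y → . Y c c], [Y → . Y f], [Y → . c L x], [Y → . c x Y] }

To compute CLOSURE, for each item [A → α.Bβ] where B is a non-terminal, add [B → .γ] for all productions B → γ; repeat for the newly added items until nothing changes.

Start with: [L → . Y x]
  [L → . Y x] has the dot before Y: add [Y → . c x Y], [Y → . Y c c], [Y → . Y f], [Y → . c L x]
No further items can be added.

CLOSURE = { [L → . Y x], [Y → . Y c c], [Y → . Y f], [Y → . c L x], [Y → . c x Y] }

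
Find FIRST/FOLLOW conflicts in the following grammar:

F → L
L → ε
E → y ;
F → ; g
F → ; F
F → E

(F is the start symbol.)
No FIRST/FOLLOW conflicts.

A FIRST/FOLLOW conflict occurs when a non-terminal N has a nullable alternative N → β (β ⇒* ε) and another alternative N → α with FIRST(α) ∩ FOLLOW(N) ≠ ∅: on such a lookahead the parser cannot decide between expanding α and letting N vanish via β.

Nullable non-terminals: F, L.
FIRST sets used below: FIRST(L) = { ε }, FIRST(E) = { 'y' }

F: nullable alternative(s) F → L; FOLLOW(F) = { $ }
  F → L: FIRST \ {ε} = { } — this is the only nullable alternative, skip
  F → ; g: FIRST \ {ε} = { ';' } — disjoint from FOLLOW(F)
  F → ; F: FIRST \ {ε} = { ';' } — disjoint from FOLLOW(F)
  F → E: FIRST \ {ε} = { 'y' } — disjoint from FOLLOW(F)
L has a nullable alternative but only one production, so nothing to check.

E has no nullable alternative, so no FIRST/FOLLOW check is needed there.

No FIRST/FOLLOW conflicts found.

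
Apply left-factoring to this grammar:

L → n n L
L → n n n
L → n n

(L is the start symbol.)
Left-factoring transforms A → αβ₁ | αβ₂ into A → αA' and A' → β₁ | β₂
(α is the longest common prefix among the alternatives). Repeat until
no nonterminal has two alternatives with a common prefix.

Round 1: L has alternatives sharing prefix 'n n'. Introduce L': L → n n L'
  Add: L' → L
  Add: L' → n
  Add: L' → ε

No remaining common prefixes — done.

Resulting grammar:
L → n n L'
L' → L
L' → n
L' → ε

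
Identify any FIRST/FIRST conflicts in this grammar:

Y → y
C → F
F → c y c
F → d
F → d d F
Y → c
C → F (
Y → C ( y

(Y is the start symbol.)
A FIRST/FIRST conflict occurs when two productions N → α and N → β for the same non-terminal have FIRST(α) ∩ FIRST(β) ≠ ∅ (with ε ∈ FIRST of a nullable right-hand side, so two nullable alternatives also conflict).

FIRST sets of the non-terminals at (or reachable through a nullable prefix from) the front of some alternative:
  FIRST(C) = { 'c', 'd' }
  FIRST(F) = { 'c', 'd' }

Productions for Y:
  Y → y: FIRST = { 'y' }
  Y → c: FIRST = { 'c' }
  Y → C ( y: FIRST = { 'c', 'd' }
Productions for C:
  C → F: FIRST = { 'c', 'd' }
  C → F (: FIRST = { 'c', 'd' }
Productions for F:
  F → c y c: FIRST = { 'c' }
  F → d: FIRST = { 'd' }
  F → d d F: FIRST = { 'd' }

Conflict for Y: Y → c and Y → C ( y
  Overlap: { 'c' }
Conflict for C: C → F and C → F (
  Overlap: { 'c', 'd' }
Conflict for F: F → d and F → d d F
  Overlap: { 'd' }

Answer: Yes. Y → c / Y → C '(' y on { 'c' }; C → F / C → F '(' on { 'c', 'd' }; F → d / F → d d F on { 'd' }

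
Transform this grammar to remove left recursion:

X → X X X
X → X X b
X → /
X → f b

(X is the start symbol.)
X → / X'
X → f b X'
X' → X X X'
X' → X b X'
X' → ε

X is directly left-recursive. The standard transformation for
  A → A α₁ | ... | A α_m | β₁ | ... | β_n
is
  A  → β₁ A' | ... | β_n A'
  A' → α₁ A' | ... | α_m A' | ε

X → / becomes X → / X'
X → f b becomes X → f b X'
X → X X X becomes X' → X X X'
X → X X b becomes X' → X b X'
Add X' → ε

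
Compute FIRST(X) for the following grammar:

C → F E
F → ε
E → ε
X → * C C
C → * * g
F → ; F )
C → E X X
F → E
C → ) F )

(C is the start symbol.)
{ '*' }

From X → * C C:
  - '*' is a terminal: add '*' and stop

Collecting: FIRST(X) = { '*' }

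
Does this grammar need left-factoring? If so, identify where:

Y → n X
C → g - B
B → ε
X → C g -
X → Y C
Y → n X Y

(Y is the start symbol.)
Left-factoring is needed when two productions for the same non-terminal
share a common prefix on the right-hand side.

Productions for Y:
  Y → n X
  Y → n X Y
Productions for X:
  X → C g -
  X → Y C

Found common prefix 'n X' in productions for Y

Answer: Yes, Y has productions with common prefix 'n X'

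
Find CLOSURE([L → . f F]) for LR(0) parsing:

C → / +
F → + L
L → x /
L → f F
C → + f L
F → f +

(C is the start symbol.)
Start with: [L → . f F]
The dot precedes the terminal f, so nothing is added.

CLOSURE = { [L → . f F] }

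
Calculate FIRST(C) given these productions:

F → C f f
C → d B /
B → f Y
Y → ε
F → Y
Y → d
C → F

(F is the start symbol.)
{ 'd', 'f', ε }

FIRST sets of the other non-terminals involved (by the same procedure, iterated to a fixed point):
  FIRST(F) = { 'd', 'f', ε }

From C → d B /:
  - d is a terminal: add 'd' and stop
From C → F:
  - F is a non-terminal: add FIRST(F) \ {ε} = { 'd', 'f' }
    F is nullable and nothing follows, so the whole right-hand side can vanish: ε ∈ FIRST(C)

Collecting: FIRST(C) = { 'd', 'f', ε }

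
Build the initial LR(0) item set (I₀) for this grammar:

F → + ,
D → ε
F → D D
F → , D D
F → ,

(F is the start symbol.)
First, augment the grammar with F' → F
I₀ = CLOSURE({ [F' → . F] }):
  [F' → . F] has the dot before F: add [F → . + ,], [F → . D D], [F → . , D D], [F → . ,]
  [F → . D D] has the dot before D: add [D → .]
No further items can be added.

I₀ = { [D → .], [F → . + ,], [F → . , D D], [F → . ,], [F → . D D], [F' → . F] }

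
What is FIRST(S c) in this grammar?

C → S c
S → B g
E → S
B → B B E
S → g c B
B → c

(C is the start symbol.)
{ 'c', 'g' }

FIRST sets of the non-terminals involved (from the grammar, by fixed-point iteration):
  FIRST(S) = { 'c', 'g' }

To compute FIRST(S c), process the symbols left to right:
Symbol S is a non-terminal. Add FIRST(S) \ {ε} = { 'c', 'g' }
S is not nullable (ε ∉ FIRST(S)), so stop here.
FIRST(S c) = { 'c', 'g' }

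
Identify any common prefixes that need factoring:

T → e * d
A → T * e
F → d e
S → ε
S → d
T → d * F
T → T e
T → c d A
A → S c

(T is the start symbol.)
No, left-factoring is not needed

Left-factoring is needed when two productions for the same non-terminal
share a common prefix on the right-hand side.

Productions for T:
  T → e * d
  T → d * F
  T → T e
  T → c d A
Productions for A:
  A → T * e
  A → S c
Productions for S:
  S → ε
  S → d

No common prefixes found.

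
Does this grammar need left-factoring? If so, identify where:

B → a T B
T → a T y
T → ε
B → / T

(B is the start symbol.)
Left-factoring is needed when two productions for the same non-terminal
share a common prefix on the right-hand side.

Productions for B:
  B → a T B
  B → / T
Productions for T:
  T → a T y
  T → ε

No common prefixes found.

Answer: No, left-factoring is not needed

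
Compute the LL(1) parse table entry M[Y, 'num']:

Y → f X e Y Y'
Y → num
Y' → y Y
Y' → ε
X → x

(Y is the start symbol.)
To find M[Y, 'num'], we find productions for Y where 'num' is in the predict set (PREDICT(N → α) = (FIRST(α) \ {ε}) ∪ (FOLLOW(N) if α ⇒* ε)).

Y → f X e Y Y': PREDICT = { 'f' }
Y → num: PREDICT = { 'num' }
  'num' is in predict set, so this production goes in M[Y, 'num']

M[Y, 'num'] = Y → num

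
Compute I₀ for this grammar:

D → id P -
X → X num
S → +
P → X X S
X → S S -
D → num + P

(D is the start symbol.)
{ [D → . id P -], [D → . num + P], [D' → . D] }

First, augment the grammar with D' → D
I₀ = CLOSURE({ [D' → . D] }):
  [D' → . D] has the dot before D: add [D → . id P -], [D → . num + P]
No further items can be added.

I₀ = { [D → . id P -], [D → . num + P], [D' → . D] }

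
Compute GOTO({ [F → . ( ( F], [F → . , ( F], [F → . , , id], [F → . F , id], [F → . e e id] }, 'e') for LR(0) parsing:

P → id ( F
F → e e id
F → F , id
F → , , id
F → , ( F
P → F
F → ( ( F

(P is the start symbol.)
GOTO(I, 'e') = CLOSURE({ [A → αX.β] : [A → α.Xβ] ∈ I, X = 'e' })

Items with dot before 'e', with the dot advanced:
  [F → . e e id] → [F → e . e id]
Closure adds nothing (no advanced item has the dot before a non-terminal).

GOTO = { [F → e . e id] }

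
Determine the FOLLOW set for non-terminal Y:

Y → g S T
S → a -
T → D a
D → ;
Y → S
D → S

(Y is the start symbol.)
Y is the start symbol, so $ ∈ FOLLOW(Y).
Y does not occur on any right-hand side.

Taking the union: FOLLOW(Y) = { $ }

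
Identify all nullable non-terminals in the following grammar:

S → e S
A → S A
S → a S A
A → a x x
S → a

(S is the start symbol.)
None

A non-terminal is nullable if it can derive ε (the empty string): either it has an ε-production, or it has a production whose right-hand side consists entirely of nullable non-terminals.

There are no ε-productions, so no non-terminal can derive ε.
No non-terminals are nullable.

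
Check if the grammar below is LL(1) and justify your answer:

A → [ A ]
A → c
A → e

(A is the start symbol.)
For A:
  PREDICT(A → '[' A ']') = { '[' }
  PREDICT(A → c) = { 'c' }
  PREDICT(A → e) = { 'e' }

All predict sets are disjoint. The grammar IS LL(1).

Answer: Yes, the grammar is LL(1).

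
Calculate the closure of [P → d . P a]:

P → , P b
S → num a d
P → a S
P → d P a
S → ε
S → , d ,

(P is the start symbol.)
{ [P → . , P b], [P → . a S], [P → . d P a], [P → d . P a] }

To compute CLOSURE, for each item [A → α.Bβ] where B is a non-terminal, add [B → .γ] for all productions B → γ; repeat for the newly added items until nothing changes.

Start with: [P → d . P a]
  [P → d . P a] has the dot before P: add [P → . , P b], [P → . a S], [P → . d P a]
No further items can be added.

CLOSURE = { [P → . , P b], [P → . a S], [P → . d P a], [P → d . P a] }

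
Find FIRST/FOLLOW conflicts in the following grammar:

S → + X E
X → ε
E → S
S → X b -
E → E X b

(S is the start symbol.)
A FIRST/FOLLOW conflict occurs when a non-terminal N has a nullable alternative N → β (β ⇒* ε) and another alternative N → α with FIRST(α) ∩ FOLLOW(N) ≠ ∅: on such a lookahead the parser cannot decide between expanding α and letting N vanish via β.

Nullable non-terminals: X.
X has a nullable alternative but only one production, so nothing to check.

E, S have no nullable alternative, so no FIRST/FOLLOW check is needed there.

No FIRST/FOLLOW conflicts found.

Answer: No FIRST/FOLLOW conflicts.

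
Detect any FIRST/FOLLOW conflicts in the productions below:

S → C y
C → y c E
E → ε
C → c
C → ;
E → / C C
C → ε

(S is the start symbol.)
Nullable non-terminals: C, E.

C: nullable alternative(s) C → ε; FOLLOW(C) = { ';', 'c', 'y' }
  C → y c E: FIRST \ {ε} = { 'y' } — overlaps FOLLOW(C) on { 'y' }: CONFLICT
  C → c: FIRST \ {ε} = { 'c' } — overlaps FOLLOW(C) on { 'c' }: CONFLICT
  C → ;: FIRST \ {ε} = { ';' } — overlaps FOLLOW(C) on { ';' }: CONFLICT
  C → ε: FIRST \ {ε} = { } — this is the only nullable alternative, skip

E: nullable alternative(s) E → ε; FOLLOW(E) = { ';', 'c', 'y' }
  E → ε: FIRST \ {ε} = { } — this is the only nullable alternative, skip
  E → / C C: FIRST \ {ε} = { '/' } — disjoint from FOLLOW(E)

S has no nullable alternative, so no FIRST/FOLLOW check is needed there.

So the grammar has 3 FIRST/FOLLOW conflicts (marked CONFLICT above).

Answer: Yes. C → y c E with FOLLOW(C) on { 'y' }; C → c with FOLLOW(C) on { 'c' }; C → ';' with FOLLOW(C) on { ';' }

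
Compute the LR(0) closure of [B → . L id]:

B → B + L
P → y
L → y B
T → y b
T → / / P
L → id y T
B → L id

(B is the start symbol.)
{ [B → . L id], [L → . id y T], [L → . y B] }

Start with: [B → . L id]
  [B → . L id] has the dot before L: add [L → . y B], [L → . id y T]
No further items can be added.

CLOSURE = { [B → . L id], [L → . id y T], [L → . y B] }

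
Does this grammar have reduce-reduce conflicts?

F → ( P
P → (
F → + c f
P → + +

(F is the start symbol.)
A reduce-reduce conflict occurs when an LR(0) state has two complete items [A → α .] and [B → β .] — both call for a reduction, and with no lookahead the parser cannot choose between them.

Augment with F' → F and build the canonical LR(0) collection (I0 = CLOSURE({[F' → . F]}), then GOTO on every symbol after a dot until no new states appear). It has 10 states:
  I0: { [F → . ( P], [F → . + c f], [F' → . F] }  — shift
  I1: { [F → ( . P], [P → . (], [P → . + +] }  — shift
  I2: { [F → + . c f] }  — shift
  I3: { [F' → F .] }  — accept
  I4: { [F → + c . f] }  — shift
  I5: { [F → + c f .] }  — reduce
  I6: { [P → ( .] }  — reduce
  I7: { [P → + . +] }  — shift
  I8: { [F → ( P .] }  — reduce
  I9: { [P → + + .] }  — reduce

No state contains more than one complete item.

Answer: No reduce-reduce conflicts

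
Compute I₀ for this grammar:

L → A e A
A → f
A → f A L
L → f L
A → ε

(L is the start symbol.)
First, augment the grammar with L' → L
I₀ = CLOSURE({ [L' → . L] }):
  [L' → . L] has the dot before L: add [L → . A e A], [L → . f L]
  [L → . A e A] has the dot before A: add [A → . f], [A → . f A L], [A → .]
No further items can be added.

I₀ = { [A → . f A L], [A → . f], [A → .], [L → . A e A], [L → . f L], [L' → . L] }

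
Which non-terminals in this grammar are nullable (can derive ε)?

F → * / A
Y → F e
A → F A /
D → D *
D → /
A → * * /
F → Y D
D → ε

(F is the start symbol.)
ε-productions: D → ε
So D is immediately nullable.
No further non-terminal can be added: every production for the remaining non-terminals contains a terminal or a non-nullable non-terminal.
Nullable = { 'D' }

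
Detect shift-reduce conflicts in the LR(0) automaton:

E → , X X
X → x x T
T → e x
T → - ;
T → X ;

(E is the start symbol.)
A shift-reduce conflict occurs when an LR(0) state has both:
  - a complete (reduce) item [A → α .] (dot at the end), and
  - a shift item [B → β . c γ] (dot before a terminal).

Augment with E' → E and build the canonical LR(0) collection (I0 = CLOSURE({[E' → . E]}), then GOTO on every symbol after a dot until no new states appear). It has 14 states:
  I0: { [E → . , X X], [E' → . E] }  — shift
  I1: { [E → , . X X], [X → . x x T] }  — shift
  I2: { [E' → E .] }  — accept
  I3: { [E → , X . X], [X → . x x T] }  — shift
  I4: { [X → x . x T] }  — shift
  I5: { [T → . - ;], [T → . X ;], [T → . e x], [X → . x x T], [X → x x . T] }  — shift
  I6: { [T → - . ;] }  — shift
  I7: { [X → x x T .] }  — reduce
  I8: { [T → X . ;] }  — shift
  I9: { [T → e . x] }  — shift
  I10: { [T → e x .] }  — reduce
  I11: { [T → X ; .] }  — reduce
  I12: { [T → - ; .] }  — reduce
  I13: { [E → , X X .] }  — reduce

No state contains both a complete item and a shift item.

Answer: No shift-reduce conflicts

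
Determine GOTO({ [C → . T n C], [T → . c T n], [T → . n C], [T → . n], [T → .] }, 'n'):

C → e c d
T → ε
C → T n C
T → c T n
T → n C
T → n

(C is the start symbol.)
{ [C → . T n C], [C → . e c d], [T → . c T n], [T → . n C], [T → . n], [T → .], [T → n . C], [T → n .] }

GOTO(I, 'n') = CLOSURE({ [A → αX.β] : [A → α.Xβ] ∈ I, X = 'n' })

Items with dot before 'n', with the dot advanced:
  [T → . n] → [T → n .]
  [T → . n C] → [T → n . C]
Closure of the advanced items:
  [T → n . C] has the dot before C: add [C → . e c d], [C → . T n C]
  [C → . T n C] has the dot before T: add [T → .], [T → . c T n], [T → . n C], [T → . n]

GOTO = { [C → . T n C], [C → . e c d], [T → . c T n], [T → . n C], [T → . n], [T → .], [T → n . C], [T → n .] }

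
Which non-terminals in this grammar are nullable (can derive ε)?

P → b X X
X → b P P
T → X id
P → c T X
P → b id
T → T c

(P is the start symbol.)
There are no ε-productions, so no non-terminal can derive ε.
No non-terminals are nullable.

Answer: None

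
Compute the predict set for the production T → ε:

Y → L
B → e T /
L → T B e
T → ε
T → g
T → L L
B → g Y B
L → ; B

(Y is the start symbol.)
{ '/', 'e', 'g' }

PREDICT(T → ε) = (FIRST(RHS) \ {ε}) ∪ (FOLLOW(T) if ε ∈ FIRST(RHS), i.e. RHS ⇒* ε)
The right-hand side is ε (FIRST(ε) = { ε }), so the predict set is FOLLOW(T) = { '/', 'e', 'g' }
PREDICT(T → ε) = { '/', 'e', 'g' }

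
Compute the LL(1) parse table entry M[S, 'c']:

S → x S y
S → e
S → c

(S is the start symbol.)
S → c

To find M[S, 'c'], we find productions for S where 'c' is in the predict set (PREDICT(N → α) = (FIRST(α) \ {ε}) ∪ (FOLLOW(N) if α ⇒* ε)).

S → x S y: PREDICT = { 'x' }
S → e: PREDICT = { 'e' }
S → c: PREDICT = { 'c' }
  'c' is in predict set, so this production goes in M[S, 'c']

M[S, 'c'] = S → c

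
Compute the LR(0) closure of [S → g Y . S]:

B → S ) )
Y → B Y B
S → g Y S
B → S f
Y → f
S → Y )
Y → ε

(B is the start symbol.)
To compute CLOSURE, for each item [A → α.Bβ] where B is a non-terminal, add [B → .γ] for all productions B → γ; repeat for the newly added items until nothing changes.

Start with: [S → g Y . S]
  [S → g Y . S] has the dot before S: add [S → . g Y S], [S → . Y )]
  [S → . Y )] has the dot before Y: add [Y → . B Y B], [Y → . f], [Y → .]
  [Y → . B Y B] has the dot before B: add [B → . S ) )], [B → . S f]
No further items can be added.

CLOSURE = { [B → . S ) )], [B → . S f], [S → . Y )], [S → . g Y S], [S → g Y . S], [Y → . B Y B], [Y → . f], [Y → .] }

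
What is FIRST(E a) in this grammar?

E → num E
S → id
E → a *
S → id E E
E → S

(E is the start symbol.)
FIRST sets of the non-terminals involved (from the grammar, by fixed-point iteration):
  FIRST(E) = { 'a', 'id', 'num' }

To compute FIRST(E a), process the symbols left to right:
Symbol E is a non-terminal. Add FIRST(E) \ {ε} = { 'a', 'id', 'num' }
E is not nullable (ε ∉ FIRST(E)), so stop here.
FIRST(E a) = { 'a', 'id', 'num' }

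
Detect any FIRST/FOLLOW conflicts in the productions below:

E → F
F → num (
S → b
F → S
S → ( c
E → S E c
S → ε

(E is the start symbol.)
Yes. E → S E c with FOLLOW(E) on { 'c' }; S → b with FOLLOW(S) on { 'b' }; S → '(' c with FOLLOW(S) on { '(' }

A FIRST/FOLLOW conflict occurs when a non-terminal N has a nullable alternative N → β (β ⇒* ε) and another alternative N → α with FIRST(α) ∩ FOLLOW(N) ≠ ∅: on such a lookahead the parser cannot decide between expanding α and letting N vanish via β.

Nullable non-terminals: E, F, S.
FIRST sets used below: FIRST(F) = { '(', 'b', 'num', ε }, FIRST(S) = { '(', 'b', ε }, FIRST(E) = { '(', 'b', 'c', 'num', ε }

E: nullable alternative(s) E → F; FOLLOW(E) = { $, 'c' }
  E → F: FIRST \ {ε} = { '(', 'b', 'num' } — this is the only nullable alternative, skip
  E → S E c: FIRST \ {ε} = { '(', 'b', 'c', 'num' } — overlaps FOLLOW(E) on { 'c' }: CONFLICT

F: nullable alternative(s) F → S; FOLLOW(F) = { $, 'c' }
  F → num (: FIRST \ {ε} = { 'num' } — disjoint from FOLLOW(F)
  F → S: FIRST \ {ε} = { '(', 'b' } — this is the only nullable alternative, skip

S: nullable alternative(s) S → ε; FOLLOW(S) = { $, '(', 'b', 'c', 'num' }
  S → b: FIRST \ {ε} = { 'b' } — overlaps FOLLOW(S) on { 'b' }: CONFLICT
  S → ( c: FIRST \ {ε} = { '(' } — overlaps FOLLOW(S) on { '(' }: CONFLICT
  S → ε: FIRST \ {ε} = { } — this is the only nullable alternative, skip

So the grammar has 3 FIRST/FOLLOW conflicts (marked CONFLICT above).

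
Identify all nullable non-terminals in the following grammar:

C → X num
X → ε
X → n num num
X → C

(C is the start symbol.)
ε-productions: X → ε
So X is immediately nullable.
No further non-terminal can be added: every production for the remaining non-terminals contains a terminal or a non-nullable non-terminal.
Nullable = { 'X' }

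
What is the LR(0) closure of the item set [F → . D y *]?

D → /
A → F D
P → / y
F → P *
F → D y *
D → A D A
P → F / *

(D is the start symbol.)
{ [A → . F D], [D → . /], [D → . A D A], [F → . D y *], [F → . P *], [P → . / y], [P → . F / *] }

Start with: [F → . D y *]
  [F → . D y *] has the dot before D: add [D → . /], [D → . A D A]
  [D → . A D A] has the dot before A: add [A → . F D]
  [A → . F D] has the dot before F: add [F → . P *]
  [F → . P *] has the dot before P: add [P → . / y], [P → . F / *]
No further items can be added.

CLOSURE = { [A → . F D], [D → . /], [D → . A D A], [F → . D y *], [F → . P *], [P → . / y], [P → . F / *] }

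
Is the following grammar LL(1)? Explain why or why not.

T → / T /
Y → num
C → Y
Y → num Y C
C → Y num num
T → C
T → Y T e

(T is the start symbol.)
No. Predict set conflict for T: { 'num' }

A grammar is LL(1) if for each non-terminal N with multiple productions, the predict sets of those productions are pairwise disjoint, where PREDICT(N → α) = (FIRST(α) \ {ε}) ∪ (FOLLOW(N) if α ⇒* ε).

Relevant sets:
  FIRST(C) = { 'num' }
  FIRST(Y) = { 'num' }

For T:
  PREDICT(T → '/' T '/') = { '/' }
  PREDICT(T → C) = { 'num' }
  PREDICT(T → Y T e) = { 'num' }
For Y:
  PREDICT(Y → num) = { 'num' }
  PREDICT(Y → num Y C) = { 'num' }
For C:
  PREDICT(C → Y) = { 'num' }
  PREDICT(C → Y num num) = { 'num' }

Conflict found: Predict set conflict for T: { 'num' }
The grammar is NOT LL(1).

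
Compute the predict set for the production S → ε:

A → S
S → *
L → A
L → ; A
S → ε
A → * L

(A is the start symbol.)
{ $ }

PREDICT(S → ε) = (FIRST(RHS) \ {ε}) ∪ (FOLLOW(S) if ε ∈ FIRST(RHS), i.e. RHS ⇒* ε)
The right-hand side is ε (FIRST(ε) = { ε }), so the predict set is FOLLOW(S) = { $ }
PREDICT(S → ε) = { $ }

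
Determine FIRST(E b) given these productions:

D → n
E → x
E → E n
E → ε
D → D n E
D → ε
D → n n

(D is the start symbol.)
FIRST sets of the non-terminals involved (from the grammar, by fixed-point iteration):
  FIRST(E) = { 'n', 'x', ε }

To compute FIRST(E b), process the symbols left to right:
Symbol E is a non-terminal. Add FIRST(E) \ {ε} = { 'n', 'x' }
E is nullable (ε ∈ FIRST(E)), continue to the next symbol.
Symbol b is a terminal. Add 'b' and stop.
FIRST(E b) = { 'b', 'n', 'x' }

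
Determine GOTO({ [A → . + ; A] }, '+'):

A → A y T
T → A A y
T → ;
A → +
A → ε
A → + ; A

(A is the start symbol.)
{ [A → + . ; A] }

GOTO(I, '+') = CLOSURE({ [A → αX.β] : [A → α.Xβ] ∈ I, X = '+' })

Items with dot before '+', with the dot advanced:
  [A → . + ; A] → [A → + . ; A]
Closure adds nothing (no advanced item has the dot before a non-terminal).

GOTO = { [A → + . ; A] }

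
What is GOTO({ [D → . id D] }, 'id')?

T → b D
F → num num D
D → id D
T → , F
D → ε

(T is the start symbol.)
GOTO(I, 'id') = CLOSURE({ [A → αX.β] : [A → α.Xβ] ∈ I, X = 'id' })

Items with dot before 'id', with the dot advanced:
  [D → . id D] → [D → id . D]
Closure of the advanced items:
  [D → id . D] has the dot before D: add [D → . id D], [D → .]

GOTO = { [D → . id D], [D → .], [D → id . D] }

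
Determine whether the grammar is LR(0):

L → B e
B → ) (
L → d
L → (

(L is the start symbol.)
Augment with L' → L and build the canonical LR(0) collection (I0 = CLOSURE({[L' → . L]}), then GOTO on every symbol after a dot until no new states appear). It has 8 states:
  I0: { [B → . ) (], [L → . (], [L → . B e], [L → . d], [L' → . L] }  — shift
  I1: { [L → ( .] }  — reduce
  I2: { [B → ) . (] }  — shift
  I3: { [L → B . e] }  — shift
  I4: { [L' → L .] }  — accept
  I5: { [L → d .] }  — reduce
  I6: { [L → B e .] }  — reduce
  I7: { [B → ) ( .] }  — reduce

Every state is either a pure shift/goto state or contains exactly one complete item and nothing to shift — no conflicts. The grammar is LR(0).

Answer: Yes, the grammar is LR(0)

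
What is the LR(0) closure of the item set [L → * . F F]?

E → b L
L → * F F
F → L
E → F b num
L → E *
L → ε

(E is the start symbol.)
To compute CLOSURE, for each item [A → α.Bβ] where B is a non-terminal, add [B → .γ] for all productions B → γ; repeat for the newly added items until nothing changes.

Start with: [L → * . F F]
  [L → * . F F] has the dot before F: add [F → . L]
  [F → . L] has the dot before L: add [L → . * F F], [L → . E *], [L → .]
  [L → . E *] has the dot before E: add [E → . b L], [E → . F b num]
No further items can be added.

CLOSURE = { [E → . F b num], [E → . b L], [F → . L], [L → * . F F], [L → . * F F], [L → . E *], [L → .] }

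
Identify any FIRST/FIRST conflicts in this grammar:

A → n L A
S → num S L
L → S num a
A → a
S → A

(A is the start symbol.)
FIRST sets of the non-terminals at (or reachable through a nullable prefix from) the front of some alternative:
  FIRST(A) = { 'a', 'n' }

Productions for A:
  A → n L A: FIRST = { 'n' }
  A → a: FIRST = { 'a' }
Productions for S:
  S → num S L: FIRST = { 'num' }
  S → A: FIRST = { 'a', 'n' }
L has only one production, so no FIRST/FIRST conflict is possible there.

All alternatives of each non-terminal have pairwise disjoint FIRST sets.

Answer: No FIRST/FIRST conflicts.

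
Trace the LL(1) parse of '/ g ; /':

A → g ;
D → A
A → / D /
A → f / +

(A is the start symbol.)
Stack is shown with the top on the left.

Stack    Input      Action
--------------------------
A $      / g ; / $  output A → / D /
/ D / $  / g ; / $  match '/'
D / $    g ; / $    output D → A
A / $    g ; / $    output A → g ;
g ; / $  g ; / $    match 'g'
; / $    ; / $      match ';'
/ $      / $        match '/'
$        $          accept

The string is accepted.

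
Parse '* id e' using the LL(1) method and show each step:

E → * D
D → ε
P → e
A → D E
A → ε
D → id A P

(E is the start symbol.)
LL(1) parsing maintains a stack (initially the start symbol over $) and the input. At each step: if the stack top is a terminal, match it against the current input token; if it is a non-terminal N, replace it with the RHS of M[N, lookahead] (the unique production whose predict set contains the lookahead).

Stack is shown with the top on the left.

Stack     Input     Action
--------------------------
E $       * id e $  output E → * D
* D $     * id e $  match '*'
D $       id e $    output D → id A P
id A P $  id e $    match 'id'
A P $     e $       output A → ε
P $       e $       output P → e
e $       e $       match 'e'
$         $         accept

The string is accepted.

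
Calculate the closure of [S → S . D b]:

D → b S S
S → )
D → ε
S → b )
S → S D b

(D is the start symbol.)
To compute CLOSURE, for each item [A → α.Bβ] where B is a non-terminal, add [B → .γ] for all productions B → γ; repeat for the newly added items until nothing changes.

Start with: [S → S . D b]
  [S → S . D b] has the dot before D: add [D → . b S S], [D → .]
No further items can be added.

CLOSURE = { [D → . b S S], [D → .], [S → S . D b] }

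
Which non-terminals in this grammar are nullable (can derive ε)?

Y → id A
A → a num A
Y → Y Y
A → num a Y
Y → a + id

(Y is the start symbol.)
A non-terminal is nullable if it can derive ε (the empty string): either it has an ε-production, or it has a production whose right-hand side consists entirely of nullable non-terminals.

There are no ε-productions, so no non-terminal can derive ε.
No non-terminals are nullable.

Answer: None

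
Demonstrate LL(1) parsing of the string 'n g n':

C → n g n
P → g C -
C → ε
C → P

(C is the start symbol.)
LL(1) parsing maintains a stack (initially the start symbol over $) and the input. At each step: if the stack top is a terminal, match it against the current input token; if it is a non-terminal N, replace it with the RHS of M[N, lookahead] (the unique production whose predict set contains the lookahead).

Stack is shown with the top on the left.

Stack    Input    Action
------------------------
C $      n g n $  output C → n g n
n g n $  n g n $  match 'n'
g n $    g n $    match 'g'
n $      n $      match 'n'
$        $        accept

The string is accepted.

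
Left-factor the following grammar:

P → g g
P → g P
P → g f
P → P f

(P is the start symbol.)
P → g P'
P' → g
P' → P
P' → f
P → P f

Left-factoring transforms A → αβ₁ | αβ₂ into A → αA' and A' → β₁ | β₂
(α is the longest common prefix among the alternatives). Repeat until
no nonterminal has two alternatives with a common prefix.

Round 1: P has alternatives sharing prefix 'g'. Introduce P': P → g P'
  Add: P' → g
  Add: P' → P
  Add: P' → f

No remaining common prefixes — done.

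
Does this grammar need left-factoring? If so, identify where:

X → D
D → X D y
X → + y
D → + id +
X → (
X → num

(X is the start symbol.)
Left-factoring is needed when two productions for the same non-terminal
share a common prefix on the right-hand side.

Productions for X:
  X → D
  X → + y
  X → (
  X → num
Productions for D:
  D → X D y
  D → + id +

No common prefixes found.

Answer: No, left-factoring is not needed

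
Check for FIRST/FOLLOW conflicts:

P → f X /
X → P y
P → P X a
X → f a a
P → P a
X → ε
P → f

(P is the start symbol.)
A FIRST/FOLLOW conflict occurs when a non-terminal N has a nullable alternative N → β (β ⇒* ε) and another alternative N → α with FIRST(α) ∩ FOLLOW(N) ≠ ∅: on such a lookahead the parser cannot decide between expanding α and letting N vanish via β.

Nullable non-terminals: X.
FIRST sets used below: FIRST(P) = { 'f' }

X: nullable alternative(s) X → ε; FOLLOW(X) = { '/', 'a' }
  X → P y: FIRST \ {ε} = { 'f' } — disjoint from FOLLOW(X)
  X → f a a: FIRST \ {ε} = { 'f' } — disjoint from FOLLOW(X)
  X → ε: FIRST \ {ε} = { } — this is the only nullable alternative, skip

P has no nullable alternative, so no FIRST/FOLLOW check is needed there.

No FIRST/FOLLOW conflicts found.

Answer: No FIRST/FOLLOW conflicts.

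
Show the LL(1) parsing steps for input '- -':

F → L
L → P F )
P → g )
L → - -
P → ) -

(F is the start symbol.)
Stack is shown with the top on the left.

Stack  Input  Action
--------------------
F $    - - $  output F → L
L $    - - $  output L → - -
- - $  - - $  match '-'
- $    - $    match '-'
$      $      accept

The string is accepted.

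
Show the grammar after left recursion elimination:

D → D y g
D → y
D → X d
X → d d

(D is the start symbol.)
D is directly left-recursive. The standard transformation for
  A → A α₁ | ... | A α_m | β₁ | ... | β_n
is
  A  → β₁ A' | ... | β_n A'
  A' → α₁ A' | ... | α_m A' | ε

D → y becomes D → y D'
D → X d becomes D → X d D'
D → D y g becomes D' → y g D'
Add D' → ε

Productions for other non-terminals are unchanged:
  X → d d

Resulting grammar:
D → y D'
D → X d D'
D' → y g D'
D' → ε
X → d d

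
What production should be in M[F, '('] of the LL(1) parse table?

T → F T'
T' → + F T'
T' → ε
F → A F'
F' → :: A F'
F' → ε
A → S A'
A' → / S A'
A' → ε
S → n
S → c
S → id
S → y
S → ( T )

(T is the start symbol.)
To find M[F, '('], we find productions for F where '(' is in the predict set (PREDICT(N → α) = (FIRST(α) \ {ε}) ∪ (FOLLOW(N) if α ⇒* ε)).

Relevant sets:
  FIRST(A) = { '(', 'c', 'id', 'n', 'y' }

F → A F': PREDICT = { '(', 'c', 'id', 'n', 'y' }
  '(' is in predict set, so this production goes in M[F, '(']

M[F, '('] = F → A F'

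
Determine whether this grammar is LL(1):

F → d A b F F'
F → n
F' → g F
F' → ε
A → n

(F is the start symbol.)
No. Predict set conflict for F': { 'g' }

A grammar is LL(1) if for each non-terminal N with multiple productions, the predict sets of those productions are pairwise disjoint, where PREDICT(N → α) = (FIRST(α) \ {ε}) ∪ (FOLLOW(N) if α ⇒* ε).

Relevant sets:
  FOLLOW(F') = { $, 'g' }

For F:
  PREDICT(F → d A b F F') = { 'd' }
  PREDICT(F → n) = { 'n' }
For F':
  PREDICT(F' → g F) = { 'g' }
  PREDICT(F' → ε) = { $, 'g' }
A has a single production, so nothing to check there.

Conflict found: Predict set conflict for F': { 'g' }
The grammar is NOT LL(1).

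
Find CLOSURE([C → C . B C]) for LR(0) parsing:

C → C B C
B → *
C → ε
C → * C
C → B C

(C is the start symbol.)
Start with: [C → C . B C]
  [C → C . B C] has the dot before B: add [B → . *]
No further items can be added.

CLOSURE = { [B → . *], [C → C . B C] }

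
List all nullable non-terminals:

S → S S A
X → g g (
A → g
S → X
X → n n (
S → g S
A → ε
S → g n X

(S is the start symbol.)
A non-terminal is nullable if it can derive ε (the empty string): either it has an ε-production, or it has a production whose right-hand side consists entirely of nullable non-terminals.

ε-productions: A → ε
So A is immediately nullable.
No further non-terminal can be added: every production for the remaining non-terminals contains a terminal or a non-nullable non-terminal.
Nullable = { 'A' }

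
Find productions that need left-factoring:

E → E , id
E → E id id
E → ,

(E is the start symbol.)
Yes, E has productions with common prefix 'E'

Left-factoring is needed when two productions for the same non-terminal
share a common prefix on the right-hand side.

Productions for E:
  E → E , id
  E → E id id
  E → ,

Found common prefix 'E' in productions for E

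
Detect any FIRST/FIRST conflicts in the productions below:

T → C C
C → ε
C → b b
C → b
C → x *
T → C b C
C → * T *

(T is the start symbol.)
A FIRST/FIRST conflict occurs when two productions N → α and N → β for the same non-terminal have FIRST(α) ∩ FIRST(β) ≠ ∅ (with ε ∈ FIRST of a nullable right-hand side, so two nullable alternatives also conflict).

FIRST sets of the non-terminals at (or reachable through a nullable prefix from) the front of some alternative:
  FIRST(C) = { '*', 'b', 'x', ε }

Productions for T:
  T → C C: FIRST = { '*', 'b', 'x', ε }
  T → C b C: FIRST = { '*', 'b', 'x' }
Productions for C:
  C → ε: FIRST = { ε }
  C → b b: FIRST = { 'b' }
  C → b: FIRST = { 'b' }
  C → x *: FIRST = { 'x' }
  C → * T *: FIRST = { '*' }

Conflict for T: T → C C and T → C b C
  Overlap: { '*', 'b', 'x' }
Conflict for C: C → b b and C → b
  Overlap: { 'b' }

Answer: Yes. T → C C / T → C b C on { '*', 'b', 'x' }; C → b b / C → b on { 'b' }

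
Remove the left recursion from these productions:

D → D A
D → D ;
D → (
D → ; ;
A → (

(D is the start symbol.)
D → ( D'
D → ; ; D'
D' → A D'
D' → ; D'
D' → ε
A → (

D is directly left-recursive. The standard transformation for
  A → A α₁ | ... | A α_m | β₁ | ... | β_n
is
  A  → β₁ A' | ... | β_n A'
  A' → α₁ A' | ... | α_m A' | ε

D → ( becomes D → ( D'
D → ; ; becomes D → ; ; D'
D → D A becomes D' → A D'
D → D ; becomes D' → ; D'
Add D' → ε

Productions for other non-terminals are unchanged:
  A → (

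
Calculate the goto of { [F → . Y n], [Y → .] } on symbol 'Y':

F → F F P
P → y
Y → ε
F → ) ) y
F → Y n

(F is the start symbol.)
GOTO(I, 'Y') = CLOSURE({ [A → αX.β] : [A → α.Xβ] ∈ I, X = 'Y' })

Items with dot before 'Y', with the dot advanced:
  [F → . Y n] → [F → Y . n]
Closure adds nothing (no advanced item has the dot before a non-terminal).

GOTO = { [F → Y . n] }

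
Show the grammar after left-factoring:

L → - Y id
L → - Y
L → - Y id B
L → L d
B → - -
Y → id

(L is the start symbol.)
Left-factoring transforms A → αβ₁ | αβ₂ into A → αA' and A' → β₁ | β₂
(α is the longest common prefix among the alternatives). Repeat until
no nonterminal has two alternatives with a common prefix.

Round 1: L has alternatives sharing prefix '- Y'. Introduce L': L → - Y L'
  Add: L' → id
  Add: L' → ε
  Add: L' → id B

Round 2: L' has alternatives sharing prefix 'id'. Introduce L'': L' → id L''
  Add: L'' → ε
  Add: L'' → B

No remaining common prefixes — done.

Resulting grammar:
L → - Y L'
L' → id L''
L'' → ε
L'' → B
L' → ε
L → L d
B → - -
Y → id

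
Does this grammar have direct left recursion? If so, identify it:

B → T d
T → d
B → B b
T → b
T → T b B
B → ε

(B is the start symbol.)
Yes, B, T are left-recursive

B → T d: starts with T
T → d: starts with d
B → B b: LEFT RECURSIVE (starts with B)
T → b: starts with b
T → T b B: LEFT RECURSIVE (starts with T)
B → ε: starts with ε

The grammar has direct left recursion on: B, T.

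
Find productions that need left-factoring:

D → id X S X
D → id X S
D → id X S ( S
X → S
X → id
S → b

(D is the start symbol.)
Left-factoring is needed when two productions for the same non-terminal
share a common prefix on the right-hand side.

Productions for D:
  D → id X S X
  D → id X S
  D → id X S ( S
Productions for X:
  X → S
  X → id

Found common prefix 'id X S' in productions for D

Answer: Yes, D has productions with common prefix 'id X S'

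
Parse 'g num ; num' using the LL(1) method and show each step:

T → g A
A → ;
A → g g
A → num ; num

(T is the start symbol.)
LL(1) parsing maintains a stack (initially the start symbol over $) and the input. At each step: if the stack top is a terminal, match it against the current input token; if it is a non-terminal N, replace it with the RHS of M[N, lookahead] (the unique production whose predict set contains the lookahead).

Stack is shown with the top on the left.

Stack        Input          Action
----------------------------------
T $          g num ; num $  output T → g A
g A $        g num ; num $  match 'g'
A $          num ; num $    output A → num ; num
num ; num $  num ; num $    match 'num'
; num $      ; num $        match ';'
num $        num $          match 'num'
$            $              accept

The string is accepted.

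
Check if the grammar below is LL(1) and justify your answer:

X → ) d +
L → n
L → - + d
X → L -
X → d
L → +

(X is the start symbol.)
Yes, the grammar is LL(1).

Relevant sets:
  FIRST(L) = { '+', '-', 'n' }

For X:
  PREDICT(X → ')' d '+') = { ')' }
  PREDICT(X → L '-') = { '+', '-', 'n' }
  PREDICT(X → d) = { 'd' }
For L:
  PREDICT(L → n) = { 'n' }
  PREDICT(L → '-' '+' d) = { '-' }
  PREDICT(L → '+') = { '+' }

All predict sets are disjoint. The grammar IS LL(1).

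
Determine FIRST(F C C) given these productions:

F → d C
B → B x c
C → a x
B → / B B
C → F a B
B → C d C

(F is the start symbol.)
FIRST sets of the non-terminals involved (from the grammar, by fixed-point iteration):
  FIRST(F) = { 'd' }

To compute FIRST(F C C), process the symbols left to right:
Symbol F is a non-terminal. Add FIRST(F) \ {ε} = { 'd' }
F is not nullable (ε ∉ FIRST(F)), so stop here.
FIRST(F C C) = { 'd' }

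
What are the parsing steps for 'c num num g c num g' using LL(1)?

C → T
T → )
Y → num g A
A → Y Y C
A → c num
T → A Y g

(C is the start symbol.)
Stack is shown with the top on the left.

Stack        Input                  Action
------------------------------------------
C $          c num num g c num g $  output C → T
T $          c num num g c num g $  output T → A Y g
A Y g $      c num num g c num g $  output A → c num
c num Y g $  c num num g c num g $  match 'c'
num Y g $    num num g c num g $    match 'num'
Y g $        num g c num g $        output Y → num g A
num g A g $  num g c num g $        match 'num'
g A g $      g c num g $            match 'g'
A g $        c num g $              output A → c num
c num g $    c num g $              match 'c'
num g $      num g $                match 'num'
g $          g $                    match 'g'
$            $                      accept

The string is accepted.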